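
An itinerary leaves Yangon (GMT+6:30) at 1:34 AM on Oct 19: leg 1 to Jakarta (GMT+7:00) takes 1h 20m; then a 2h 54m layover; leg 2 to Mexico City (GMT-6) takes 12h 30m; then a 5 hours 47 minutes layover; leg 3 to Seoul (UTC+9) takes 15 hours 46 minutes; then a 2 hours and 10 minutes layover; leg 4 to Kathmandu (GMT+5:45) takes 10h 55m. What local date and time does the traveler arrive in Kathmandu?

4:11 AM on Oct 21

Convert departure to UTC: 1:34 AM − 6:30 = 7:04 PM UTC on Oct 18.
Add 1 hour 20 minutes leg 1 → 8:24 PM UTC.
Add 2 hours 54 minutes layover in Jakarta → 11:18 PM UTC.
Add 12 hours and 30 minutes leg 2 → 11:48 AM UTC (Oct 19).
Add 5 hours and 47 minutes layover in Mexico City → 5:35 PM UTC.
Add 15 hours and 46 minutes leg 3 → 9:21 AM UTC (Oct 20).
Add 2 hours 10 minutes layover in Seoul → 11:31 AM UTC.
Add 10 hours 55 minutes leg 4 → 10:26 PM UTC.
Kathmandu is UTC+5:45, so local arrival = 10:26 PM + 5:45 = 4:11 AM on Oct 21.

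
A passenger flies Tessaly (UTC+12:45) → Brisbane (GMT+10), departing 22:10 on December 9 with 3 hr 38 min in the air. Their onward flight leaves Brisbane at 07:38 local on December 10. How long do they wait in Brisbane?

8 hours 35 minutes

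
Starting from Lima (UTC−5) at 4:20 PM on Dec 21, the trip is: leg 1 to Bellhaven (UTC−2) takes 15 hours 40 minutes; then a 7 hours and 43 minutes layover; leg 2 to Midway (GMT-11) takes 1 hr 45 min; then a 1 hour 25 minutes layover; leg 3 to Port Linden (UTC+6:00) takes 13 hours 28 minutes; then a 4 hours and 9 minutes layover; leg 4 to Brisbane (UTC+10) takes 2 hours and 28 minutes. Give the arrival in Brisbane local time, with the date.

Convert departure to UTC: 4:20 PM + 5:00 = 9:20 PM UTC on Dec 21.
Add 15 hours and 40 minutes leg 1 → 1:00 PM UTC (Dec 22).
Add 7 hours 43 minutes layover in Bellhaven → 8:43 PM UTC.
Add 1 hour 45 minutes leg 2 → 10:28 PM UTC.
Add 1 hour and 25 minutes layover in Midway → 11:53 PM UTC.
Add 13 hours 28 minutes leg 3 → 1:21 PM UTC (Dec 23).
Add 4 hours and 9 minutes layover in Port Linden → 5:30 PM UTC.
Add 2 hours 28 minutes leg 4 → 7:58 PM UTC.
Brisbane is UTC+10:00, so local arrival = 7:58 PM + 10:00 = 5:58 AM on Dec 24.

5:58 AM on December 24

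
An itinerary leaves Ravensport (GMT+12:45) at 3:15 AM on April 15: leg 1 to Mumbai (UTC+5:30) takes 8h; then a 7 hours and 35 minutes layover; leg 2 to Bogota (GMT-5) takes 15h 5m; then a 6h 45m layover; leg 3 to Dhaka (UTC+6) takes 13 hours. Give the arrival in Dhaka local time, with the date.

10:55 PM on April 16

Convert departure to UTC: 3:15 AM − 12:45 = 2:30 PM UTC on Apr 14.
Add 8 hours leg 1 → 10:30 PM UTC.
Add 7 hours 35 minutes layover in Mumbai → 6:05 AM UTC (Apr 15).
Add 15 hours 5 minutes leg 2 → 9:10 PM UTC.
Add 6 hours and 45 minutes layover in Bogota → 3:55 AM UTC (Apr 16).
Add 13 hours leg 3 → 4:55 PM UTC.
Dhaka is UTC+6:00, so local arrival = 4:55 PM + 6:00 = 10:55 PM on Apr 16.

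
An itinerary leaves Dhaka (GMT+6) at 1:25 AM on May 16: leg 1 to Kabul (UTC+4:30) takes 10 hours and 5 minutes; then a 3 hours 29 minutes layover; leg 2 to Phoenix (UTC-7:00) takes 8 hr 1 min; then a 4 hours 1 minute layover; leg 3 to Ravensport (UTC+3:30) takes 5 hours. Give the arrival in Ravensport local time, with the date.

5:31 AM on May 17

Convert departure to UTC: 1:25 AM − 6:00 = 7:25 PM UTC on May 15.
Add 10 hours 5 minutes leg 1 → 5:30 AM UTC (May 16).
Add 3 hours 29 minutes layover in Kabul → 8:59 AM UTC.
Add 8 hours 1 minute leg 2 → 5:00 PM UTC.
Add 4 hours and 1 minute layover in Phoenix → 9:01 PM UTC.
Add 5 hours leg 3 → 2:01 AM UTC (May 17).
Ravensport is UTC+3:30, so local arrival = 2:01 AM + 3:30 = 5:31 AM on May 17.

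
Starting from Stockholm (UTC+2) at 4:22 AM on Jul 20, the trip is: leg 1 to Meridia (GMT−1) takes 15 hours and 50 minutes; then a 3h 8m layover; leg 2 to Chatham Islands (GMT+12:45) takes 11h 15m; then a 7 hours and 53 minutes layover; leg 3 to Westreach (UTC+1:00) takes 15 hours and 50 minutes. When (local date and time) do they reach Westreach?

9:18 AM on July 22

Convert departure to UTC: 4:22 AM − 2:00 = 2:22 AM UTC on Jul 20.
Add 15 hours 50 minutes leg 1 → 6:12 PM UTC.
Add 3 hours 8 minutes layover in Meridia → 9:20 PM UTC.
Add 11 hours 15 minutes leg 2 → 8:35 AM UTC (Jul 21).
Add 7 hours 53 minutes layover in Chatham Islands → 4:28 PM UTC.
Add 15 hours 50 minutes leg 3 → 8:18 AM UTC (Jul 22).
Westreach is UTC+1:00, so local arrival = 8:18 AM + 1:00 = 9:18 AM on Jul 22.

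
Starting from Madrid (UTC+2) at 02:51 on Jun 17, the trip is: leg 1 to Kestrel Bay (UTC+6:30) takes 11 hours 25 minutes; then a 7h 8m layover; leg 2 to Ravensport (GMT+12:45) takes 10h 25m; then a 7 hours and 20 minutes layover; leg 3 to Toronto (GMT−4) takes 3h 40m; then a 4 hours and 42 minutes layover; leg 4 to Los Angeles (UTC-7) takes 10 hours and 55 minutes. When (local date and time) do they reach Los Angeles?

01:26 on June 19

Convert departure to UTC: 02:51 − 2:00 = 00:51 UTC on Jun 17.
Add 11 hours and 25 minutes leg 1 → 12:16 UTC.
Add 7 hours 8 minutes layover in Kestrel Bay → 19:24 UTC.
Add 10 hours and 25 minutes leg 2 → 05:49 UTC (Jun 18).
Add 7 hours 20 minutes layover in Ravensport → 13:09 UTC.
Add 3 hours and 40 minutes leg 3 → 16:49 UTC.
Add 4 hours and 42 minutes layover in Toronto → 21:31 UTC.
Add 10 hours 55 minutes leg 4 → 08:26 UTC (Jun 19).
Los Angeles is UTC−7:00, so local arrival = 08:26 − 7:00 = 01:26 on Jun 19.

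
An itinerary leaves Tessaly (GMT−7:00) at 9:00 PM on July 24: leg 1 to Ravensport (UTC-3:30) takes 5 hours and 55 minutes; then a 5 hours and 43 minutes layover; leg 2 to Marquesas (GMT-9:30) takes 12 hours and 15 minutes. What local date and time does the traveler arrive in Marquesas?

6:23 PM on July 25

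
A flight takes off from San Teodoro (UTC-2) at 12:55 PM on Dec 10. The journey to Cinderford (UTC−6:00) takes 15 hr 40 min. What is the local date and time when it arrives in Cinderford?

12:35 AM on Dec 11

Cinderford is 4:00 behind San Teodoro.
After 15 hours and 40 minutes it is 4:35 AM (Dec 11) in San Teodoro.
Shift by the zone difference: 4:35 AM − 4:00 = 12:35 AM on Dec 11 in Cinderford.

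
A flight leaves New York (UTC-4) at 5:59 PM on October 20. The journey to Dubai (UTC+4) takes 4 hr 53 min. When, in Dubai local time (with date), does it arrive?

6:52 AM on October 21

Convert departure to UTC: 5:59 PM + 4:00 = 9:59 PM UTC on Oct 20.
Add 4 hours and 53 minutes travel time → 2:52 AM UTC (Oct 21).
Dubai is UTC+4:00, so local arrival = 2:52 AM + 4:00 = 6:52 AM on Oct 21.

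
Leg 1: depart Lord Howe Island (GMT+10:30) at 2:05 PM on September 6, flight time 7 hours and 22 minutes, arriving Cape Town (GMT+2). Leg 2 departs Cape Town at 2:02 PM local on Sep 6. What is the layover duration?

1 hour 5 minutes

Convert departure to UTC: 2:05 PM − 10:30 = 3:35 AM UTC on Sep 6.
Add 7 hours 22 minutes flight time → 10:57 AM UTC.
Cape Town is UTC+2:00, so local arrival = 10:57 AM + 2:00 = 12:57 PM on Sep 6.
Layover = 2:02 PM − 12:57 PM = 1 hour 5 minutes.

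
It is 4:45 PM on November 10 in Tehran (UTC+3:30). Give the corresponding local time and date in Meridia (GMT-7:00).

In UTC: 4:45 PM − 3:30 = 1:15 PM on Nov 10.
Meridia is UTC−7:00: 1:15 PM − 7:00 = 6:15 AM on Nov 10.

6:15 AM on November 10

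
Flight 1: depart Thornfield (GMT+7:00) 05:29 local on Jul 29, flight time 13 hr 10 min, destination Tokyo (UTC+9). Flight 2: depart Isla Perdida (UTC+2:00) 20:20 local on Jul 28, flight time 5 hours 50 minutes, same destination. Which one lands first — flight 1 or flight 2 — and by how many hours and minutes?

Flight 1 in UTC: 05:29 − 7:00 = 22:29 on Jul 28.
+13 hours and 10 minutes → arrive 11:39 UTC on Jul 29.
Flight 2 in UTC: 20:20 − 2:00 = 18:20 on Jul 28.
+5 hours and 50 minutes → arrive 00:10 UTC on Jul 29.
Flight 2 lands earlier by 11 hours 29 minutes.

the second, by 11 hours 29 minutes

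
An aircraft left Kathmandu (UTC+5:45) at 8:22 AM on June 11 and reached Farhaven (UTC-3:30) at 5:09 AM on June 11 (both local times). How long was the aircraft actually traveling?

Departure in UTC: 8:22 AM − 5:45 = 2:37 AM on Jun 11.
Arrival in UTC: 5:09 AM + 3:30 = 8:39 AM on Jun 11.
Elapsed = 8:39 AM − 2:37 AM = 6 hours 2 minutes.

6 hours 2 minutes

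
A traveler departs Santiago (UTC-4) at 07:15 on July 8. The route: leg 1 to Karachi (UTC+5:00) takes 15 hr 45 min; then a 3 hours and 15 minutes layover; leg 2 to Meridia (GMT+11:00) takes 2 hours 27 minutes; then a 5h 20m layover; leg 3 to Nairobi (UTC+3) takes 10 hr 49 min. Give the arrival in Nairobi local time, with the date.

03:51 on July 10

Convert departure to UTC: 07:15 + 4:00 = 11:15 UTC on Jul 8.
Add 15 hours and 45 minutes leg 1 → 03:00 UTC (Jul 9).
Add 3 hours 15 minutes layover in Karachi → 06:15 UTC.
Add 2 hours 27 minutes leg 2 → 08:42 UTC.
Add 5 hours and 20 minutes layover in Meridia → 14:02 UTC.
Add 10 hours and 49 minutes leg 3 → 00:51 UTC (Jul 10).
Nairobi is UTC+3:00, so local arrival = 00:51 + 3:00 = 03:51 on Jul 10.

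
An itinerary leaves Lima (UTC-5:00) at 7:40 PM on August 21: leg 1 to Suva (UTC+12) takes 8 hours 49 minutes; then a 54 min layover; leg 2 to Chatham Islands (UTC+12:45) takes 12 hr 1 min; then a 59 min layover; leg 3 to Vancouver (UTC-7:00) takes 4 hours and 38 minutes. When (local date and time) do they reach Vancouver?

9:01 PM on Aug 22

Convert departure to UTC: 7:40 PM + 5:00 = 12:40 AM UTC on Aug 22.
Add 8 hours 49 minutes leg 1 → 9:29 AM UTC.
Add 54 minutes layover in Suva → 10:23 AM UTC.
Add 12 hours 1 minute leg 2 → 10:24 PM UTC.
Add 59 minutes layover in Chatham Islands → 11:23 PM UTC.
Add 4 hours and 38 minutes leg 3 → 4:01 AM UTC (Aug 23).
Vancouver is UTC−7:00, so local arrival = 4:01 AM − 7:00 = 9:01 PM on Aug 22.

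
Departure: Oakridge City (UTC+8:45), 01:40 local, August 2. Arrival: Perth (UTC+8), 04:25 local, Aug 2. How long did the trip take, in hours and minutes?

Perth is 0:45 behind Oakridge City.
Clock-face elapsed time (ignoring zones) is 2 hours 45 minutes.
Actual elapsed = 2 hours 45 minutes + 0:45 = 3 hours 30 minutes.

3 hours 30 minutes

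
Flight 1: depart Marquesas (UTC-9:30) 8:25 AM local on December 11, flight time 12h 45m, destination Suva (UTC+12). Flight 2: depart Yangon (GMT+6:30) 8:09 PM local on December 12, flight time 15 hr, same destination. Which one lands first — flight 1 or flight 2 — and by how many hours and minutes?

Flight 1 in UTC: 8:25 AM + 9:30 = 5:55 PM on Dec 11.
+12 hours and 45 minutes → arrive 6:40 AM UTC on Dec 12.
Flight 2 in UTC: 8:09 PM − 6:30 = 1:39 PM on Dec 12.
+15 hours → arrive 4:39 AM UTC on Dec 13.
Flight 1 lands earlier by 21 hours 59 minutes.

the first, by 21 hours 59 minutes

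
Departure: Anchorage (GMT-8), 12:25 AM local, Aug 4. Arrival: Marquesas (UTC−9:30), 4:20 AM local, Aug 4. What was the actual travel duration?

Marquesas is 1:30 behind Anchorage.
Clock-face elapsed time (ignoring zones) is 3 hours 55 minutes.
Actual elapsed = 3 hours 55 minutes + 1:30 = 5 hours 25 minutes.

5 hours 25 minutes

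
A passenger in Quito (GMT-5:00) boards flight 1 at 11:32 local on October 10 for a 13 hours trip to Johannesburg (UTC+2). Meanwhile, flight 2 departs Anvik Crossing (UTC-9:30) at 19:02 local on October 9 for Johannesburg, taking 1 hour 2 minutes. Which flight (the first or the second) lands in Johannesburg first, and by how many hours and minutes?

the second, by 23 hours 58 minutes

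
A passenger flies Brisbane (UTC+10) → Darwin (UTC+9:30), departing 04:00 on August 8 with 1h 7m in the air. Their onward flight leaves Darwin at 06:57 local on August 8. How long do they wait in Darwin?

Convert departure to UTC: 04:00 − 10:00 = 18:00 UTC on Aug 7.
Add 1 hour and 7 minutes flight time → 19:07 UTC.
Darwin is UTC+9:30, so local arrival = 19:07 + 9:30 = 04:37 on Aug 8.
Layover = 06:57 − 04:37 = 2 hours 20 minutes.

2 hours 20 minutes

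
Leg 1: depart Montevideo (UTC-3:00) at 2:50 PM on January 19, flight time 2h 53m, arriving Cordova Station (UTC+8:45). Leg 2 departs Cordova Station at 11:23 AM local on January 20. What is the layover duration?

5 hours 55 minutes

Convert departure to UTC: 2:50 PM + 3:00 = 5:50 PM UTC on Jan 19.
Add 2 hours and 53 minutes flight time → 8:43 PM UTC.
Cordova Station is UTC+8:45, so local arrival = 8:43 PM + 8:45 = 5:28 AM on Jan 20.
Layover = 11:23 AM − 5:28 AM = 5 hours 55 minutes.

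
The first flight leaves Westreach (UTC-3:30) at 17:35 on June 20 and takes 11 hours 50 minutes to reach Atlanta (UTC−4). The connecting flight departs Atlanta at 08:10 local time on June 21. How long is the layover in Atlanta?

Convert departure to UTC: 17:35 + 3:30 = 21:05 UTC on Jun 20.
Add 11 hours and 50 minutes flight time → 08:55 UTC (Jun 21).
Atlanta is UTC−4:00, so local arrival = 08:55 − 4:00 = 04:55 on Jun 21.
Layover = 08:10 − 04:55 = 3 hours 15 minutes.

3 hours 15 minutes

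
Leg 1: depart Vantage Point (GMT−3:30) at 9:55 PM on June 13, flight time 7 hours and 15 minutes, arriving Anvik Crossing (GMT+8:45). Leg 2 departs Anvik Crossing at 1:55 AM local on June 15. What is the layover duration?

8 hours 30 minutes

Convert departure to UTC: 9:55 PM + 3:30 = 1:25 AM UTC on Jun 14.
Add 7 hours and 15 minutes flight time → 8:40 AM UTC.
Anvik Crossing is UTC+8:45, so local arrival = 8:40 AM + 8:45 = 5:25 PM on Jun 14.
Layover = 1:55 AM − 5:25 PM (+1 day) = 8 hours 30 minutes.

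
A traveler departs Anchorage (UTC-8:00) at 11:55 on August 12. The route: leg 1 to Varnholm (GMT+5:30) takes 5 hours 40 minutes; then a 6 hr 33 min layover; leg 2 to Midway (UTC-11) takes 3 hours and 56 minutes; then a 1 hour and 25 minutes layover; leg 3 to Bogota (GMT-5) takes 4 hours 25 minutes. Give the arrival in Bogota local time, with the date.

12:54 on August 13

Convert departure to UTC: 11:55 + 8:00 = 19:55 UTC on Aug 12.
Add 5 hours and 40 minutes leg 1 → 01:35 UTC (Aug 13).
Add 6 hours 33 minutes layover in Varnholm → 08:08 UTC.
Add 3 hours and 56 minutes leg 2 → 12:04 UTC.
Add 1 hour and 25 minutes layover in Midway → 13:29 UTC.
Add 4 hours 25 minutes leg 3 → 17:54 UTC.
Bogota is UTC−5:00, so local arrival = 17:54 − 5:00 = 12:54 on Aug 13.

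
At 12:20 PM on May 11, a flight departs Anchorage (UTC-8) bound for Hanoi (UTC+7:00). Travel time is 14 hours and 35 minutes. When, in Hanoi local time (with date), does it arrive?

5:55 PM on May 12

Convert departure to UTC: 12:20 PM + 8:00 = 8:20 PM UTC on May 11.
Add 14 hours 35 minutes travel time → 10:55 AM UTC (May 12).
Hanoi is UTC+7:00, so local arrival = 10:55 AM + 7:00 = 5:55 PM on May 12.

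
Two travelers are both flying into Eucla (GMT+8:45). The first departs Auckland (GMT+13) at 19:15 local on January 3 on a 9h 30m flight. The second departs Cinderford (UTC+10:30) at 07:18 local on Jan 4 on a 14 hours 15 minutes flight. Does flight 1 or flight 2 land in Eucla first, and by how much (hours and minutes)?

Flight 1 in UTC: 19:15 − 13:00 = 06:15 on Jan 3.
+9 hours 30 minutes → arrive 15:45 UTC on Jan 3.
Flight 2 in UTC: 07:18 − 10:30 = 20:48 on Jan 3.
+14 hours and 15 minutes → arrive 11:03 UTC on Jan 4.
Flight 1 lands earlier by 19 hours 18 minutes.

the first, by 19 hours 18 minutes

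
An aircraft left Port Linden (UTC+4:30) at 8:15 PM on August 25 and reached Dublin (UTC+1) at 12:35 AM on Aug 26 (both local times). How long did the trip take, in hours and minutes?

Dublin is 3:30 behind Port Linden.
Clock-face elapsed time (ignoring zones) is 4 hours 20 minutes.
Actual elapsed = 4 hours 20 minutes + 3:30 = 7 hours 50 minutes.

7 hours 50 minutes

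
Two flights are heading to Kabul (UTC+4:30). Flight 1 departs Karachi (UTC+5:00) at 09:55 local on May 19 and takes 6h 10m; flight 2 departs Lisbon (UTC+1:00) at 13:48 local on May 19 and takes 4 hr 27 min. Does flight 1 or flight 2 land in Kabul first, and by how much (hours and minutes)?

Flight 1 in UTC: 09:55 − 5:00 = 04:55 on May 19.
+6 hours and 10 minutes → arrive 11:05 UTC on May 19.
Flight 2 in UTC: 13:48 − 1:00 = 12:48 on May 19.
+4 hours 27 minutes → arrive 17:15 UTC on May 19.
Flight 1 lands earlier by 6 hours 10 minutes.

the first, by 6 hours 10 minutes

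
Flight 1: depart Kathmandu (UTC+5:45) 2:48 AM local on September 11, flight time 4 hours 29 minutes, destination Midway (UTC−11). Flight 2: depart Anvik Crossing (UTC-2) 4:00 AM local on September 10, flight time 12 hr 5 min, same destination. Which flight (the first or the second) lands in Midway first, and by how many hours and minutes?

Flight 1 in UTC: 2:48 AM − 5:45 = 9:03 PM on Sep 10.
+4 hours 29 minutes → arrive 1:32 AM UTC on Sep 11.
Flight 2 in UTC: 4:00 AM + 2:00 = 6:00 AM on Sep 10.
+12 hours and 5 minutes → arrive 6:05 PM UTC on Sep 10.
Flight 2 lands earlier by 7 hours 27 minutes.

the second, by 7 hours 27 minutes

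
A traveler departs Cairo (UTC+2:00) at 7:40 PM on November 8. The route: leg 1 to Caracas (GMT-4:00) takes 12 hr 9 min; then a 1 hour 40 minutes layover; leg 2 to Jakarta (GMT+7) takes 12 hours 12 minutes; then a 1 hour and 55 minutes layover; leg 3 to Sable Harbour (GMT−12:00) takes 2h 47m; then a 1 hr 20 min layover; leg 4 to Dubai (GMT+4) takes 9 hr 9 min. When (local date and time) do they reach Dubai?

2:52 PM on November 10

Convert departure to UTC: 7:40 PM − 2:00 = 5:40 PM UTC on Nov 8.
Add 12 hours 9 minutes leg 1 → 5:49 AM UTC (Nov 9).
Add 1 hour 40 minutes layover in Caracas → 7:29 AM UTC.
Add 12 hours and 12 minutes leg 2 → 7:41 PM UTC.
Add 1 hour and 55 minutes layover in Jakarta → 9:36 PM UTC.
Add 2 hours 47 minutes leg 3 → 12:23 AM UTC (Nov 10).
Add 1 hour and 20 minutes layover in Sable Harbour → 1:43 AM UTC.
Add 9 hours 9 minutes leg 4 → 10:52 AM UTC.
Dubai is UTC+4:00, so local arrival = 10:52 AM + 4:00 = 2:52 PM on Nov 10.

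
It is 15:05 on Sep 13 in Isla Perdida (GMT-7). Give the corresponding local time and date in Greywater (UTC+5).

03:05 on September 14

In UTC: 15:05 + 7:00 = 22:05 on Sep 13.
Greywater is UTC+5:00: 22:05 + 5:00 = 03:05 on Sep 14.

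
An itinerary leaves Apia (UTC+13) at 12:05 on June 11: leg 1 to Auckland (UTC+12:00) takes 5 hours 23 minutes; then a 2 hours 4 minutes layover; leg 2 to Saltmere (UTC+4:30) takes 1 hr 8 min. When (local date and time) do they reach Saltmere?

Convert departure to UTC: 12:05 − 13:00 = 23:05 UTC on Jun 10.
Add 5 hours and 23 minutes leg 1 → 04:28 UTC (Jun 11).
Add 2 hours 4 minutes layover in Auckland → 06:32 UTC.
Add 1 hour and 8 minutes leg 2 → 07:40 UTC.
Saltmere is UTC+4:30, so local arrival = 07:40 + 4:30 = 12:10 on Jun 11.

12:10 on June 11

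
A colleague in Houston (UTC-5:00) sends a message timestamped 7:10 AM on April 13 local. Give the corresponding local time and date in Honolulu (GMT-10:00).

2:10 AM on Apr 13

In UTC: 7:10 AM + 5:00 = 12:10 PM on Apr 13.
Honolulu is UTC−10:00: 12:10 PM − 10:00 = 2:10 AM on Apr 13.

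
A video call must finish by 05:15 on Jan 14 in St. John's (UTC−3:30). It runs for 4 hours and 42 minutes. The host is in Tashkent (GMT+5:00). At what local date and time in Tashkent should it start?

Target end time in UTC: 05:15 + 3:30 = 08:45 on Jan 14.
Subtract 4 hours 42 minutes → start 04:03 UTC on Jan 14.
Tashkent is UTC+5:00: 04:03 + 5:00 = 09:03 on Jan 14.

09:03 on Jan 14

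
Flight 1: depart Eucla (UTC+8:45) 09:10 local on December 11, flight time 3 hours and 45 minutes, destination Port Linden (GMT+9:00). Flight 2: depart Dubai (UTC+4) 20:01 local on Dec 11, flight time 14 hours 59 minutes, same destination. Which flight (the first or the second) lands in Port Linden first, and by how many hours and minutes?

Flight 1 in UTC: 09:10 − 8:45 = 00:25 on Dec 11.
+3 hours and 45 minutes → arrive 04:10 UTC on Dec 11.
Flight 2 in UTC: 20:01 − 4:00 = 16:01 on Dec 11.
+14 hours and 59 minutes → arrive 07:00 UTC on Dec 12.
Flight 1 lands earlier by 26 hours 50 minutes.

the first, by 26 hours 50 minutes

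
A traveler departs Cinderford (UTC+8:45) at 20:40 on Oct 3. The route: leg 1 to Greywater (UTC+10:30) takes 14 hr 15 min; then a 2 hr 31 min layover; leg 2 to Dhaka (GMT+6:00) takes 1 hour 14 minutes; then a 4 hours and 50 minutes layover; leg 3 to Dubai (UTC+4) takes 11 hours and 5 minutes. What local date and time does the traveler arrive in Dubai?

01:50 on Oct 5

Convert departure to UTC: 20:40 − 8:45 = 11:55 UTC on Oct 3.
Add 14 hours and 15 minutes leg 1 → 02:10 UTC (Oct 4).
Add 2 hours and 31 minutes layover in Greywater → 04:41 UTC.
Add 1 hour and 14 minutes leg 2 → 05:55 UTC.
Add 4 hours and 50 minutes layover in Dhaka → 10:45 UTC.
Add 11 hours 5 minutes leg 3 → 21:50 UTC.
Dubai is UTC+4:00, so local arrival = 21:50 + 4:00 = 01:50 on Oct 5.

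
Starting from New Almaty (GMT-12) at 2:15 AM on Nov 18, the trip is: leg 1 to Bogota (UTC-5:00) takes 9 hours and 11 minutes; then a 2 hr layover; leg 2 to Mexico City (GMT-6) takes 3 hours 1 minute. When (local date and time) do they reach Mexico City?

Convert departure to UTC: 2:15 AM + 12:00 = 2:15 PM UTC on Nov 18.
Add 9 hours 11 minutes leg 1 → 11:26 PM UTC.
Add 2 hours layover in Bogota → 1:26 AM UTC (Nov 19).
Add 3 hours 1 minute leg 2 → 4:27 AM UTC.
Mexico City is UTC−6:00, so local arrival = 4:27 AM − 6:00 = 10:27 PM on Nov 18.

10:27 PM on Nov 18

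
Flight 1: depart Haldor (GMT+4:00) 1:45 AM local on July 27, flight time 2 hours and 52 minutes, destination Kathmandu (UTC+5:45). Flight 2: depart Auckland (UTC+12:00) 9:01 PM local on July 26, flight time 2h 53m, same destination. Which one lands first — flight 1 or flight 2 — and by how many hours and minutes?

Flight 1 in UTC: 1:45 AM − 4:00 = 9:45 PM on Jul 26.
+2 hours 52 minutes → arrive 12:37 AM UTC on Jul 27.
Flight 2 in UTC: 9:01 PM − 12:00 = 9:01 AM on Jul 26.
+2 hours and 53 minutes → arrive 11:54 AM UTC on Jul 26.
Flight 2 lands earlier by 12 hours 43 minutes.

the second, by 12 hours 43 minutes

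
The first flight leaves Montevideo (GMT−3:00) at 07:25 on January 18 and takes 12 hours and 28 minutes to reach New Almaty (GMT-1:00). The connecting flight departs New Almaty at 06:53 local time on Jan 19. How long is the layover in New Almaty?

Convert departure to UTC: 07:25 + 3:00 = 10:25 UTC on Jan 18.
Add 12 hours and 28 minutes flight time → 22:53 UTC.
New Almaty is UTC−1:00, so local arrival = 22:53 − 1:00 = 21:53 on Jan 18.
Layover = 06:53 − 21:53 (+1 day) = 9 hours.

9 hours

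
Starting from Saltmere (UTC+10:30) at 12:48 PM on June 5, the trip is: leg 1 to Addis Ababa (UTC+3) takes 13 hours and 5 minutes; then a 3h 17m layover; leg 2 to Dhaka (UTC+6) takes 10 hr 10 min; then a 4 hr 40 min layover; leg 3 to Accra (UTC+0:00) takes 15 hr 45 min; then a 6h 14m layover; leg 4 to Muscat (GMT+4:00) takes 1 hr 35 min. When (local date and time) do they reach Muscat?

Convert departure to UTC: 12:48 PM − 10:30 = 2:18 AM UTC on Jun 5.
Add 13 hours and 5 minutes leg 1 → 3:23 PM UTC.
Add 3 hours and 17 minutes layover in Addis Ababa → 6:40 PM UTC.
Add 10 hours and 10 minutes leg 2 → 4:50 AM UTC (Jun 6).
Add 4 hours and 40 minutes layover in Dhaka → 9:30 AM UTC.
Add 15 hours 45 minutes leg 3 → 1:15 AM UTC (Jun 7).
Add 6 hours 14 minutes layover in Accra → 7:29 AM UTC.
Add 1 hour 35 minutes leg 4 → 9:04 AM UTC.
Muscat is UTC+4:00, so local arrival = 9:04 AM + 4:00 = 1:04 PM on Jun 7.

1:04 PM on Jun 7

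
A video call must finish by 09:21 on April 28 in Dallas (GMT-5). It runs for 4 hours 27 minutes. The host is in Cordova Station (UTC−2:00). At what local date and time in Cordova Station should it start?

07:54 on Apr 28

Target end time in UTC: 09:21 + 5:00 = 14:21 on Apr 28.
Subtract 4 hours 27 minutes → start 09:54 UTC on Apr 28.
Cordova Station is UTC−2:00: 09:54 − 2:00 = 07:54 on Apr 28.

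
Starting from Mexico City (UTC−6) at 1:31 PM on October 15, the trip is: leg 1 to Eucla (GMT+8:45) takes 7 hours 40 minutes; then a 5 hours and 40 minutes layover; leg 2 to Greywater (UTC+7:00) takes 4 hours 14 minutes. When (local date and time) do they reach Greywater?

8:05 PM on October 16

Convert departure to UTC: 1:31 PM + 6:00 = 7:31 PM UTC on Oct 15.
Add 7 hours and 40 minutes leg 1 → 3:11 AM UTC (Oct 16).
Add 5 hours 40 minutes layover in Eucla → 8:51 AM UTC.
Add 4 hours 14 minutes leg 2 → 1:05 PM UTC.
Greywater is UTC+7:00, so local arrival = 1:05 PM + 7:00 = 8:05 PM on Oct 16.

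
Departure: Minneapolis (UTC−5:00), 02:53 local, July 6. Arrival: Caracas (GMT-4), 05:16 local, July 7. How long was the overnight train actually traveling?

25 hours 23 minutes

Departure in UTC: 02:53 + 5:00 = 07:53 on Jul 6.
Arrival in UTC: 05:16 + 4:00 = 09:16 on Jul 7.
Elapsed = 09:16 − 07:53 (+1 day) = 25 hours 23 minutes.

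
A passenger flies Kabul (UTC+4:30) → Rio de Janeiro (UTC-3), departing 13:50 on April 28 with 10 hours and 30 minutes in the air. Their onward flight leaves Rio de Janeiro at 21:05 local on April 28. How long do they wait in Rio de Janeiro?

4 hours 15 minutes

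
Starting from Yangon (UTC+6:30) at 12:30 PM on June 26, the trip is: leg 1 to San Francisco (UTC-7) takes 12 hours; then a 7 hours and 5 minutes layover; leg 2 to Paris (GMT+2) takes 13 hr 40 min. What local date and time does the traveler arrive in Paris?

Convert departure to UTC: 12:30 PM − 6:30 = 6:00 AM UTC on Jun 26.
Add 12 hours leg 1 → 6:00 PM UTC.
Add 7 hours and 5 minutes layover in San Francisco → 1:05 AM UTC (Jun 27).
Add 13 hours and 40 minutes leg 2 → 2:45 PM UTC.
Paris is UTC+2:00, so local arrival = 2:45 PM + 2:00 = 4:45 PM on Jun 27.

4:45 PM on June 27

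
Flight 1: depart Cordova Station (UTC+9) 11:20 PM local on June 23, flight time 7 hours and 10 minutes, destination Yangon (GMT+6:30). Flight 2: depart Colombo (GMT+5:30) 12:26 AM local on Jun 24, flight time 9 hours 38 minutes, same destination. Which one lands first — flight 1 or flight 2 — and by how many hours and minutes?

the first, by 7 hours 4 minutes

Flight 1 in UTC: 11:20 PM − 9:00 = 2:20 PM on Jun 23.
+7 hours 10 minutes → arrive 9:30 PM UTC on Jun 23.
Flight 2 in UTC: 12:26 AM − 5:30 = 6:56 PM on Jun 23.
+9 hours and 38 minutes → arrive 4:34 AM UTC on Jun 24.
Flight 1 lands earlier by 7 hours 4 minutes.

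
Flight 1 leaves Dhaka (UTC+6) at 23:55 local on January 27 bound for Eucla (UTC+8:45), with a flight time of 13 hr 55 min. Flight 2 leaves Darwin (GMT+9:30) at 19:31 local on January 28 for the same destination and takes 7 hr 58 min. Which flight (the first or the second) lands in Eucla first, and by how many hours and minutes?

Flight 1 in UTC: 23:55 − 6:00 = 17:55 on Jan 27.
+13 hours 55 minutes → arrive 07:50 UTC on Jan 28.
Flight 2 in UTC: 19:31 − 9:30 = 10:01 on Jan 28.
+7 hours 58 minutes → arrive 17:59 UTC on Jan 28.
Flight 1 lands earlier by 10 hours 9 minutes.

the first, by 10 hours 9 minutes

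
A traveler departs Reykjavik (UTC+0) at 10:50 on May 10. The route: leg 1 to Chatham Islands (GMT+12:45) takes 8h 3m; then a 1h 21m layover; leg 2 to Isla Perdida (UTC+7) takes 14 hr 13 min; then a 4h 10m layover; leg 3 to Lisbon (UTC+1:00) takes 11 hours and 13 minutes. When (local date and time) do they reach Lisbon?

Reykjavik is at UTC+0, so departure is already 10:50 UTC on May 10.
Add 8 hours 3 minutes leg 1 → 18:53 UTC.
Add 1 hour 21 minutes layover in Chatham Islands → 20:14 UTC.
Add 14 hours and 13 minutes leg 2 → 10:27 UTC (May 11).
Add 4 hours and 10 minutes layover in Isla Perdida → 14:37 UTC.
Add 11 hours and 13 minutes leg 3 → 01:50 UTC (May 12).
Lisbon is UTC+1:00, so local arrival = 01:50 + 1:00 = 02:50 on May 12.

02:50 on May 12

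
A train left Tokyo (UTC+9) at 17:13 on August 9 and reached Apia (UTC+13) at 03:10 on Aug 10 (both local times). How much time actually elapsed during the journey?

Apia is 4:00 ahead of Tokyo.
Clock-face elapsed time (ignoring zones) is 9 hours 57 minutes.
Actual elapsed = 9 hours 57 minutes − 4:00 = 5 hours 57 minutes.

5 hours 57 minutes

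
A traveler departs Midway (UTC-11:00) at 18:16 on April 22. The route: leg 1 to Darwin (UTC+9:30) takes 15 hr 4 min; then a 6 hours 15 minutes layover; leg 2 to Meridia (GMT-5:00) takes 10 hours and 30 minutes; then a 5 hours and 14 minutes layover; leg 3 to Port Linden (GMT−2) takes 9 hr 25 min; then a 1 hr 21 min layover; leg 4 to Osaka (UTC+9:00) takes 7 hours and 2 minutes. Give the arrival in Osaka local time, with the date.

Convert departure to UTC: 18:16 + 11:00 = 05:16 UTC on Apr 23.
Add 15 hours 4 minutes leg 1 → 20:20 UTC.
Add 6 hours and 15 minutes layover in Darwin → 02:35 UTC (Apr 24).
Add 10 hours and 30 minutes leg 2 → 13:05 UTC.
Add 5 hours 14 minutes layover in Meridia → 18:19 UTC.
Add 9 hours 25 minutes leg 3 → 03:44 UTC (Apr 25).
Add 1 hour 21 minutes layover in Port Linden → 05:05 UTC.
Add 7 hours and 2 minutes leg 4 → 12:07 UTC.
Osaka is UTC+9:00, so local arrival = 12:07 + 9:00 = 21:07 on Apr 25.

21:07 on April 25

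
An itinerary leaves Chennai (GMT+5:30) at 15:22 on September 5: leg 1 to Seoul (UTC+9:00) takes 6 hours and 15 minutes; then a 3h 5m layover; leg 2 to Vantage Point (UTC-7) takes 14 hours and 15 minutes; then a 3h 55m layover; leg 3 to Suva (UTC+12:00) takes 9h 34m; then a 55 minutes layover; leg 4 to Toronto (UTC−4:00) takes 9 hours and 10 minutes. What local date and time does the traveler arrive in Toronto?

05:01 on Sep 7

Convert departure to UTC: 15:22 − 5:30 = 09:52 UTC on Sep 5.
Add 6 hours 15 minutes leg 1 → 16:07 UTC.
Add 3 hours and 5 minutes layover in Seoul → 19:12 UTC.
Add 14 hours 15 minutes leg 2 → 09:27 UTC (Sep 6).
Add 3 hours 55 minutes layover in Vantage Point → 13:22 UTC.
Add 9 hours and 34 minutes leg 3 → 22:56 UTC.
Add 55 minutes layover in Suva → 23:51 UTC.
Add 9 hours and 10 minutes leg 4 → 09:01 UTC (Sep 7).
Toronto is UTC−4:00, so local arrival = 09:01 − 4:00 = 05:01 on Sep 7.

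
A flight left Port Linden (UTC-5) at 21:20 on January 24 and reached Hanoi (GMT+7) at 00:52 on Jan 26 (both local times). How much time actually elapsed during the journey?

Hanoi is 12:00 ahead of Port Linden.
Clock-face elapsed time (ignoring zones) is 27 hours 32 minutes.
Actual elapsed = 27 hours 32 minutes − 12:00 = 15 hours 32 minutes.

15 hours 32 minutes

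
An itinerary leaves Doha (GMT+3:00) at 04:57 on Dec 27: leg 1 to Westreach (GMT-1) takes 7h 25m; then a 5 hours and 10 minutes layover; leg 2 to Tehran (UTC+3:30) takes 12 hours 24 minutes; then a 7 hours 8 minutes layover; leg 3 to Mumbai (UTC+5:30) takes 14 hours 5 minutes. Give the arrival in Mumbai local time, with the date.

05:39 on Dec 29

Convert departure to UTC: 04:57 − 3:00 = 01:57 UTC on Dec 27.
Add 7 hours and 25 minutes leg 1 → 09:22 UTC.
Add 5 hours and 10 minutes layover in Westreach → 14:32 UTC.
Add 12 hours 24 minutes leg 2 → 02:56 UTC (Dec 28).
Add 7 hours 8 minutes layover in Tehran → 10:04 UTC.
Add 14 hours 5 minutes leg 3 → 00:09 UTC (Dec 29).
Mumbai is UTC+5:30, so local arrival = 00:09 + 5:30 = 05:39 on Dec 29.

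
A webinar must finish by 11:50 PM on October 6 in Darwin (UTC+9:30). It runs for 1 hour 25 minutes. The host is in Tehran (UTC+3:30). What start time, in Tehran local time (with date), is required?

Target end time in UTC: 11:50 PM − 9:30 = 2:20 PM on Oct 6.
Subtract 1 hour and 25 minutes → start 12:55 PM UTC on Oct 6.
Tehran is UTC+3:30: 12:55 PM + 3:30 = 4:25 PM on Oct 6.

4:25 PM on October 6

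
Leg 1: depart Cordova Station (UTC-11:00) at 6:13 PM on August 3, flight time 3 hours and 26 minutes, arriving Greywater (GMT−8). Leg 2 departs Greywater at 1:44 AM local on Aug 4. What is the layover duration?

1 hour 5 minutes

Convert departure to UTC: 6:13 PM + 11:00 = 5:13 AM UTC on Aug 4.
Add 3 hours 26 minutes flight time → 8:39 AM UTC.
Greywater is UTC−8:00, so local arrival = 8:39 AM − 8:00 = 12:39 AM on Aug 4.
Layover = 1:44 AM − 12:39 AM = 1 hour 5 minutes.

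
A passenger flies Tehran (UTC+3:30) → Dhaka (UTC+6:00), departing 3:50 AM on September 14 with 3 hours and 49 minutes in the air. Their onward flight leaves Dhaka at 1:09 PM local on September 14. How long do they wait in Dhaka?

Convert departure to UTC: 3:50 AM − 3:30 = 12:20 AM UTC on Sep 14.
Add 3 hours and 49 minutes flight time → 4:09 AM UTC.
Dhaka is UTC+6:00, so local arrival = 4:09 AM + 6:00 = 10:09 AM on Sep 14.
Layover = 1:09 PM − 10:09 AM = 3 hours.

3 hours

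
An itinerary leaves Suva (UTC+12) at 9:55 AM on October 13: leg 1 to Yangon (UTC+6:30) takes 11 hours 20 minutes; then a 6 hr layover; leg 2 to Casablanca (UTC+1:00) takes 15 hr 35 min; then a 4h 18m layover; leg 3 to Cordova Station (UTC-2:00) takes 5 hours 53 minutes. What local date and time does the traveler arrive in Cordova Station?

Convert departure to UTC: 9:55 AM − 12:00 = 9:55 PM UTC on Oct 12.
Add 11 hours 20 minutes leg 1 → 9:15 AM UTC (Oct 13).
Add 6 hours layover in Yangon → 3:15 PM UTC.
Add 15 hours and 35 minutes leg 2 → 6:50 AM UTC (Oct 14).
Add 4 hours 18 minutes layover in Casablanca → 11:08 AM UTC.
Add 5 hours 53 minutes leg 3 → 5:01 PM UTC.
Cordova Station is UTC−2:00, so local arrival = 5:01 PM − 2:00 = 3:01 PM on Oct 14.

3:01 PM on October 14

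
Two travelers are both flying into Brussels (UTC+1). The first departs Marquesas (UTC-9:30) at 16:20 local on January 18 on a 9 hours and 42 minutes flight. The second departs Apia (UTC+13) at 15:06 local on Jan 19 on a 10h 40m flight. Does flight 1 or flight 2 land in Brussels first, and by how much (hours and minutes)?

the first, by 1 hour 14 minutes

Flight 1 in UTC: 16:20 + 9:30 = 01:50 on Jan 19.
+9 hours 42 minutes → arrive 11:32 UTC on Jan 19.
Flight 2 in UTC: 15:06 − 13:00 = 02:06 on Jan 19.
+10 hours and 40 minutes → arrive 12:46 UTC on Jan 19.
Flight 1 lands earlier by 1 hour 14 minutes.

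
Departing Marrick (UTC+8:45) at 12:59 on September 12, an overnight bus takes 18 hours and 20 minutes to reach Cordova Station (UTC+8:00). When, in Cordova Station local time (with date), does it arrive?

06:34 on Sep 13

Convert departure to UTC: 12:59 − 8:45 = 04:14 UTC on Sep 12.
Add 18 hours 20 minutes travel time → 22:34 UTC.
Cordova Station is UTC+8:00, so local arrival = 22:34 + 8:00 = 06:34 on Sep 13.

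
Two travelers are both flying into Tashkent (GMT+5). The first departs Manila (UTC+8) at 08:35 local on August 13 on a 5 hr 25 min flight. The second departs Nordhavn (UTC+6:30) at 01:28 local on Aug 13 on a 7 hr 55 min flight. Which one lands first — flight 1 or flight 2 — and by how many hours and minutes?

Flight 1 in UTC: 08:35 − 8:00 = 00:35 on Aug 13.
+5 hours 25 minutes → arrive 06:00 UTC on Aug 13.
Flight 2 in UTC: 01:28 − 6:30 = 18:58 on Aug 12.
+7 hours and 55 minutes → arrive 02:53 UTC on Aug 13.
Flight 2 lands earlier by 3 hours 7 minutes.

the second, by 3 hours 7 minutes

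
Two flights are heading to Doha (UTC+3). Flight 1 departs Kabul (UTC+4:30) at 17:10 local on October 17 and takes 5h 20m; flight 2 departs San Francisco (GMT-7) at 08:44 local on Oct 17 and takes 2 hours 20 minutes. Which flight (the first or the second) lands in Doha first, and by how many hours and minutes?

Flight 1 in UTC: 17:10 − 4:30 = 12:40 on Oct 17.
+5 hours 20 minutes → arrive 18:00 UTC on Oct 17.
Flight 2 in UTC: 08:44 + 7:00 = 15:44 on Oct 17.
+2 hours 20 minutes → arrive 18:04 UTC on Oct 17.
Flight 1 lands earlier by 4 minutes.

the first, by 4 minutes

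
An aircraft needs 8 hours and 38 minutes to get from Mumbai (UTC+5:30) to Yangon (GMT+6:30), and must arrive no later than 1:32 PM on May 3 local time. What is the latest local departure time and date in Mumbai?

3:54 AM on May 3

Target arrival in UTC: 1:32 PM − 6:30 = 7:02 AM on May 3.
Subtract 8 hours and 38 minutes → departure 10:24 PM UTC on May 2.
Mumbai is UTC+5:30: 10:24 PM + 5:30 = 3:54 AM on May 3.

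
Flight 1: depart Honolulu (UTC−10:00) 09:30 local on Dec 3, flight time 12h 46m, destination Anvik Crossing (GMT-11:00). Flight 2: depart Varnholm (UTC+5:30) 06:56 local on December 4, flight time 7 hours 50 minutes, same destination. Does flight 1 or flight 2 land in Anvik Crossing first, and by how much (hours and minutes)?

Flight 1 in UTC: 09:30 + 10:00 = 19:30 on Dec 3.
+12 hours and 46 minutes → arrive 08:16 UTC on Dec 4.
Flight 2 in UTC: 06:56 − 5:30 = 01:26 on Dec 4.
+7 hours 50 minutes → arrive 09:16 UTC on Dec 4.
Flight 1 lands earlier by 1 hour.

the first, by 1 hour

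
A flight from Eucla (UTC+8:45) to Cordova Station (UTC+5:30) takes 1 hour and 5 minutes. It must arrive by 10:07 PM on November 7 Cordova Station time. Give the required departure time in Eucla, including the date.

12:17 AM on November 8

Target arrival in UTC: 10:07 PM − 5:30 = 4:37 PM on Nov 7.
Subtract 1 hour and 5 minutes → departure 3:32 PM UTC on Nov 7.
Eucla is UTC+8:45: 3:32 PM + 8:45 = 12:17 AM on Nov 8.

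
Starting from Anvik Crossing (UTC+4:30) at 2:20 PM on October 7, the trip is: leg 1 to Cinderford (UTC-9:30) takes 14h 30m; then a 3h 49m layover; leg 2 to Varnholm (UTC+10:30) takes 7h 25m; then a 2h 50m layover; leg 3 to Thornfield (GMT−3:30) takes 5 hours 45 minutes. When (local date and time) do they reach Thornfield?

Convert departure to UTC: 2:20 PM − 4:30 = 9:50 AM UTC on Oct 7.
Add 14 hours 30 minutes leg 1 → 12:20 AM UTC (Oct 8).
Add 3 hours and 49 minutes layover in Cinderford → 4:09 AM UTC.
Add 7 hours 25 minutes leg 2 → 11:34 AM UTC.
Add 2 hours 50 minutes layover in Varnholm → 2:24 PM UTC.
Add 5 hours and 45 minutes leg 3 → 8:09 PM UTC.
Thornfield is UTC−3:30, so local arrival = 8:09 PM − 3:30 = 4:39 PM on Oct 8.

4:39 PM on Oct 8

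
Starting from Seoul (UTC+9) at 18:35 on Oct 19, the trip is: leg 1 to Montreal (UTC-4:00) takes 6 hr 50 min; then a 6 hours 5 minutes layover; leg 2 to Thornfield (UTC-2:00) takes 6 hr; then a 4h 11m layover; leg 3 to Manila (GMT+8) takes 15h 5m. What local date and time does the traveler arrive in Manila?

07:46 on October 21

Convert departure to UTC: 18:35 − 9:00 = 09:35 UTC on Oct 19.
Add 6 hours 50 minutes leg 1 → 16:25 UTC.
Add 6 hours and 5 minutes layover in Montreal → 22:30 UTC.
Add 6 hours leg 2 → 04:30 UTC (Oct 20).
Add 4 hours and 11 minutes layover in Thornfield → 08:41 UTC.
Add 15 hours 5 minutes leg 3 → 23:46 UTC.
Manila is UTC+8:00, so local arrival = 23:46 + 8:00 = 07:46 on Oct 21.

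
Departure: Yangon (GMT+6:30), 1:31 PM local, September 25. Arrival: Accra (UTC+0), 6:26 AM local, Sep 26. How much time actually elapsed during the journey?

Departure in UTC: 1:31 PM − 6:30 = 7:01 AM on Sep 25.
Arrival is already UTC: 6:26 AM on Sep 26.
Elapsed = 6:26 AM − 7:01 AM (+1 day) = 23 hours 25 minutes.

23 hours 25 minutes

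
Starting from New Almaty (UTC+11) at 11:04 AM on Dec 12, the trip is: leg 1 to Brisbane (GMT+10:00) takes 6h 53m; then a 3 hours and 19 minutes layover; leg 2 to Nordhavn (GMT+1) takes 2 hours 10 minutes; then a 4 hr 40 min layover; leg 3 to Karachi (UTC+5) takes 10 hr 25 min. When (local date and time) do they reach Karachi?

8:31 AM on December 13

Convert departure to UTC: 11:04 AM − 11:00 = 12:04 AM UTC on Dec 12.
Add 6 hours and 53 minutes leg 1 → 6:57 AM UTC.
Add 3 hours and 19 minutes layover in Brisbane → 10:16 AM UTC.
Add 2 hours and 10 minutes leg 2 → 12:26 PM UTC.
Add 4 hours 40 minutes layover in Nordhavn → 5:06 PM UTC.
Add 10 hours 25 minutes leg 3 → 3:31 AM UTC (Dec 13).
Karachi is UTC+5:00, so local arrival = 3:31 AM + 5:00 = 8:31 AM on Dec 13.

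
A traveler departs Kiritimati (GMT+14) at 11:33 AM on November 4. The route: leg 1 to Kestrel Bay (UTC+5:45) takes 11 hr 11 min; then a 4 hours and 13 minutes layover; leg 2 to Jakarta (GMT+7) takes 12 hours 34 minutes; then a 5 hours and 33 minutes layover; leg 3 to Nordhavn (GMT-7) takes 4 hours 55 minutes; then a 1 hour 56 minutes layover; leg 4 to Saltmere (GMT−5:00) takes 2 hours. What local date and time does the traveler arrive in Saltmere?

Convert departure to UTC: 11:33 AM − 14:00 = 9:33 PM UTC on Nov 3.
Add 11 hours and 11 minutes leg 1 → 8:44 AM UTC (Nov 4).
Add 4 hours 13 minutes layover in Kestrel Bay → 12:57 PM UTC.
Add 12 hours 34 minutes leg 2 → 1:31 AM UTC (Nov 5).
Add 5 hours 33 minutes layover in Jakarta → 7:04 AM UTC.
Add 4 hours and 55 minutes leg 3 → 11:59 AM UTC.
Add 1 hour and 56 minutes layover in Nordhavn → 1:55 PM UTC.
Add 2 hours leg 4 → 3:55 PM UTC.
Saltmere is UTC−5:00, so local arrival = 3:55 PM − 5:00 = 10:55 AM on Nov 5.

10:55 AM on Nov 5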